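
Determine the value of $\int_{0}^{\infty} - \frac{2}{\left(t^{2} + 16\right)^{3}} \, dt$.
$- \frac{3 \pi}{8192}$

Begin with the known result
$$J(a) = \int_{0}^{\infty} - \frac{2}{a^{2} + t^{2}} \, dt = - \frac{\pi}{a}.$$

Differentiating under the integral sign with respect to $a$,
$$\frac{dJ}{da} = \int_{0}^{\infty} \frac{4 a}{\left(a^{2} + t^{2}\right)^{2}} \, dt = \frac{\pi}{a^{2}},$$
so $\int_{0}^{\infty} - \frac{2}{\left(a^{2} + t^{2}\right)^{2}} \, dt = - \frac{\pi}{2 a^{3}}$.

Repeating — each differentiation of $1/(t^2+a^2)^j$ produces $-2ja/(t^2+a^2)^{j+1}$ — and dividing through by $-2ja$ at each step yields, after $2$ differentiations in total,
$$\int_{0}^{\infty} - \frac{2}{\left(a^{2} + t^{2}\right)^{3}} \, dt = - \frac{3 \pi}{8 a^{5}}.$$

Setting $a = 4$:
$$I = - \frac{3 \pi}{8192}.$$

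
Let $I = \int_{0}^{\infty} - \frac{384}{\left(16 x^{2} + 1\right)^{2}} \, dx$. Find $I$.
$- 24 \pi$

Recall the elementary integral
$$J(a) = \int_{0}^{\infty} - \frac{3}{2 \left(a^{2} + x^{2}\right)} \, dx = - \frac{3 \pi}{4 a}.$$

Differentiating under the integral sign with respect to $a$,
$$\frac{dJ}{da} = \int_{0}^{\infty} \frac{3 a}{\left(a^{2} + x^{2}\right)^{2}} \, dx = \frac{3 \pi}{4 a^{2}},$$
so $\int_{0}^{\infty} - \frac{3}{2 \left(a^{2} + x^{2}\right)^{2}} \, dx = - \frac{3 \pi}{8 a^{3}}$.

Setting $a = \frac{1}{4}$:
$$I = - 24 \pi.$$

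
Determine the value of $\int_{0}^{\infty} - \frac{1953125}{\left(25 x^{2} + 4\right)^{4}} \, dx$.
$- \frac{1953125 \pi}{4096}$

Recall the elementary integral
$$J(a) = \int_{0}^{\infty} - \frac{5}{a^{2} + x^{2}} \, dx = - \frac{5 \pi}{2 a}.$$

Differentiating under the integral sign with respect to $a$,
$$\frac{dJ}{da} = \int_{0}^{\infty} \frac{10 a}{\left(a^{2} + x^{2}\right)^{2}} \, dx = \frac{5 \pi}{2 a^{2}},$$
so $\int_{0}^{\infty} - \frac{5}{\left(a^{2} + x^{2}\right)^{2}} \, dx = - \frac{5 \pi}{4 a^{3}}$.

Repeating — each differentiation of $1/(x^2+a^2)^j$ produces $-2ja/(x^2+a^2)^{j+1}$ — and dividing through by $-2ja$ at each step yields, after $3$ differentiations in total,
$$\int_{0}^{\infty} - \frac{5}{\left(a^{2} + x^{2}\right)^{4}} \, dx = - \frac{25 \pi}{32 a^{7}}.$$

Setting $a = \frac{2}{5}$:
$$I = - \frac{1953125 \pi}{4096}.$$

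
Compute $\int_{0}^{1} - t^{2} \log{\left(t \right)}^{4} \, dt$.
$- \frac{8}{81}$

Consider the simpler parametrised integral
$$J(a) = \int_{0}^{1} - t^{a} \, dt = - \frac{1}{a + 1}.$$

Differentiating under the integral sign brings down a factor of $\ln t$:
$$\frac{dJ}{da} = \int_{0}^{1} - t^{a} \log{\left(t \right)} \, dt = \frac{1}{\left(a + 1\right)^{2}}.$$

Repeating $4$ times in total — each differentiation brings down another $\ln t$ — gives
$$\frac{d^{4}J}{da^{4}} = \int_{0}^{1} - t^{a} \log{\left(t \right)}^{4} \, dt = - \frac{24}{\left(a + 1\right)^{5}},$$
and the integrand here is exactly the target integrand, so $I = - \frac{24}{\left(a + 1\right)^{5}}$.

Setting $a = 2$:
$$I = - \frac{8}{81}.$$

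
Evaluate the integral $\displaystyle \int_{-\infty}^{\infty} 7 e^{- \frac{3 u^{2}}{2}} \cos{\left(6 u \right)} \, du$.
$\frac{7 \sqrt{6} \sqrt{\pi}}{3 e^{6}}$

Define $I(b) = \int_{-\infty}^{\infty} 7 e^{- \frac{3 u^{2}}{2}} \cos{\left(b u \right)} \, du$.

Differentiating under the integral sign,
$$I'(b) = \int_{-\infty}^{\infty} - 7 u e^{- \frac{3 u^{2}}{2}} \sin{\left(b u \right)} \, du.$$

Integrate $\int_{-\infty}^{\infty} u \sin(b u)\, e^{- \frac{3 u^{2}}{2}}\, du$ by parts with $w = \sin(b u)$ and $dv = u\, e^{- \frac{3 u^{2}}{2}}\, du$, giving $v = - \frac{e^{- \frac{3 u^{2}}{2}}}{3}$. The boundary term vanishes and
$$\int_{-\infty}^{\infty} u \sin(b u)\, e^{- \frac{3 u^{2}}{2}}\, du = \frac{b}{3} \int_{-\infty}^{\infty} \cos(b u)\, e^{- \frac{3 u^{2}}{2}}\, du,$$
so $I'(b) = - \frac{b}{3}\, I(b)$.

This is a separable first-order ODE; solving with the initial condition $I(0) = \int_{-\infty}^{\infty} 7 e^{- \frac{3 u^{2}}{2}}\,du = \frac{7 \sqrt{6} \sqrt{\pi}}{3}$ gives
$$I(b) = \frac{7 \sqrt{6} \sqrt{\pi} e^{- \frac{b^{2}}{6}}}{3}.$$

Setting $b = 6$:
$$I = \frac{7 \sqrt{6} \sqrt{\pi}}{3 e^{6}}.$$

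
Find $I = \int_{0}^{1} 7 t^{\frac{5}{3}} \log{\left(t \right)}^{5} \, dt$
$- \frac{76545}{32768}$

Consider the simpler parametrised integral
$$J(a) = \int_{0}^{1} 7 t^{a} \, dt = \frac{7}{a + 1}.$$

Differentiating under the integral sign brings down a factor of $\ln t$:
$$\frac{dJ}{da} = \int_{0}^{1} 7 t^{a} \log{\left(t \right)} \, dt = - \frac{7}{\left(a + 1\right)^{2}}.$$

Repeating $5$ times in total — each differentiation brings down another $\ln t$ — gives
$$\frac{d^{5}J}{da^{5}} = \int_{0}^{1} 7 t^{a} \log{\left(t \right)}^{5} \, dt = - \frac{840}{\left(a + 1\right)^{6}},$$
and the integrand here is exactly the target integrand, so $I = - \frac{840}{\left(a + 1\right)^{6}}$.

Setting $a = \frac{5}{3}$:
$$I = - \frac{76545}{32768}.$$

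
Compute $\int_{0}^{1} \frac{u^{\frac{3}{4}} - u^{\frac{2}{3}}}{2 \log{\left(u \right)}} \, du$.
$- \log{\left(10 \right)} + \frac{\log{\left(105 \right)}}{2}$

Introduce a parameter $a$ in the exponent: let $I(a) = \int_{0}^{1} \frac{- u^{\frac{2}{3}} + u^{a}}{2 \log{\left(u \right)}} \, du$.

Since $\dfrac{\partial}{\partial a}\,u^{a} = u^{a} \ln u$, the $\ln u$ in the denominator cancels and
$$\frac{dI}{da} = \int_{0}^{1} \frac{1}{2} u^{a} \, du = \frac{1}{2} \left[\frac{u^{a+1}}{a+1}\right]_0^1 = \frac{1}{2 \left(a + 1\right)}.$$

Integrating with respect to $a$ gives $I(a) = \log{\left(\frac{\sqrt{15} \sqrt{a + 1}}{5} \right)} + C$.

At $a = \frac{2}{3}$ the integrand is identically $0$, so $I(\frac{2}{3}) = 0$. The closed form gives $0$, hence $C = 0$.

Setting $a = \frac{3}{4}$:
$$I = - \log{\left(10 \right)} + \frac{\log{\left(105 \right)}}{2}.$$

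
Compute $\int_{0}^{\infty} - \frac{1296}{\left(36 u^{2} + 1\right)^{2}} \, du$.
$- 54 \pi$

Begin with the known result
$$J(a) = \int_{0}^{\infty} - \frac{1}{a^{2} + u^{2}} \, du = - \frac{\pi}{2 a}.$$

Differentiating under the integral sign with respect to $a$,
$$\frac{dJ}{da} = \int_{0}^{\infty} \frac{2 a}{\left(a^{2} + u^{2}\right)^{2}} \, du = \frac{\pi}{2 a^{2}},$$
so $\int_{0}^{\infty} - \frac{1}{\left(a^{2} + u^{2}\right)^{2}} \, du = - \frac{\pi}{4 a^{3}}$.

Setting $a = \frac{1}{6}$:
$$I = - 54 \pi.$$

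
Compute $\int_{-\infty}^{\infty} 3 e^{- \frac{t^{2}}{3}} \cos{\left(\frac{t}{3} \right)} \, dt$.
$\frac{3 \sqrt{3} \sqrt{\pi}}{e^{\frac{1}{12}}}$

Define $I(b) = \int_{-\infty}^{\infty} 3 e^{- \frac{t^{2}}{3}} \cos{\left(b t \right)} \, dt$.

Differentiating under the integral sign,
$$I'(b) = \int_{-\infty}^{\infty} - 3 t e^{- \frac{t^{2}}{3}} \sin{\left(b t \right)} \, dt.$$

Integrate $\int_{-\infty}^{\infty} t \sin(b t)\, e^{- \frac{t^{2}}{3}}\, dt$ by parts with $u = \sin(b t)$ and $dv = t\, e^{- \frac{t^{2}}{3}}\, dt$, giving $v = - \frac{3 e^{- \frac{t^{2}}{3}}}{2}$. The boundary term vanishes and
$$\int_{-\infty}^{\infty} t \sin(b t)\, e^{- \frac{t^{2}}{3}}\, dt = \frac{3 b}{2} \int_{-\infty}^{\infty} \cos(b t)\, e^{- \frac{t^{2}}{3}}\, dt,$$
so $I'(b) = - \frac{3 b}{2}\, I(b)$.

This is a separable first-order ODE; solving with the initial condition $I(0) = \int_{-\infty}^{\infty} 3 e^{- \frac{t^{2}}{3}}\,dt = 3 \sqrt{3} \sqrt{\pi}$ gives
$$I(b) = 3 \sqrt{3} \sqrt{\pi} e^{- \frac{3 b^{2}}{4}}.$$

Setting $b = \frac{1}{3}$:
$$I = \frac{3 \sqrt{3} \sqrt{\pi}}{e^{\frac{1}{12}}}.$$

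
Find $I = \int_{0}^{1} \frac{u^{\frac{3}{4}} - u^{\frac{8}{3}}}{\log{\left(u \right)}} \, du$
$\log{\left(\frac{21}{44} \right)}$

Replace the exponent $\frac{3}{4}$ by a parameter $a$: let $I(a) = \int_{0}^{1} \frac{- u^{\frac{8}{3}} + u^{a}}{\log{\left(u \right)}} \, du$.

Since $\dfrac{\partial}{\partial a}\,u^{a} = u^{a} \ln u$, the $\ln u$ in the denominator cancels and
$$\frac{dI}{da} = \int_{0}^{1} u^{a} \, du = \left[\frac{u^{a+1}}{a+1}\right]_0^1 = \frac{1}{a + 1}.$$

Integrating with respect to $a$ gives $I(a) = \log{\left(\frac{3 a}{11} + \frac{3}{11} \right)} + C$.

At $a = \frac{8}{3}$ the integrand is identically $0$, so $I(\frac{8}{3}) = 0$. The closed form gives $0$, hence $C = 0$.

Setting $a = \frac{3}{4}$:
$$I = \log{\left(\frac{21}{44} \right)}.$$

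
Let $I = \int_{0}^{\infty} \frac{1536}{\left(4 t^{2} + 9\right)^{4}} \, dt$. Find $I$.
$\frac{40 \pi}{729}$

Recall the elementary integral
$$J(a) = \int_{0}^{\infty} \frac{6}{a^{2} + t^{2}} \, dt = \frac{3 \pi}{a}.$$

Differentiating under the integral sign with respect to $a$,
$$\frac{dJ}{da} = \int_{0}^{\infty} - \frac{12 a}{\left(a^{2} + t^{2}\right)^{2}} \, dt = - \frac{3 \pi}{a^{2}},$$
so $\int_{0}^{\infty} \frac{6}{\left(a^{2} + t^{2}\right)^{2}} \, dt = \frac{3 \pi}{2 a^{3}}$.

Repeating — each differentiation of $1/(t^2+a^2)^j$ produces $-2ja/(t^2+a^2)^{j+1}$ — and dividing through by $-2ja$ at each step yields, after $3$ differentiations in total,
$$\int_{0}^{\infty} \frac{6}{\left(a^{2} + t^{2}\right)^{4}} \, dt = \frac{15 \pi}{16 a^{7}}.$$

Setting $a = \frac{3}{2}$:
$$I = \frac{40 \pi}{729}.$$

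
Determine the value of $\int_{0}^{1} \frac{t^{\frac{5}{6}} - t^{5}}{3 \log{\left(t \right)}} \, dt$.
$\log{\left(\frac{\sqrt[3]{66}}{6} \right)}$

Consider the one-parameter family: let $I(a) = \int_{0}^{1} \frac{t^{\frac{5}{6}} - t^{a}}{3 \log{\left(t \right)}} \, dt$.

Since $\dfrac{\partial}{\partial a}\,t^{a} = t^{a} \ln t$, the $\ln t$ in the denominator cancels and
$$\frac{dI}{da} = \int_{0}^{1} - \frac{1}{3} t^{a} \, dt = - \frac{1}{3} \left[\frac{t^{a+1}}{a+1}\right]_0^1 = - \frac{1}{3 a + 3}.$$

Integrating with respect to $a$ gives $I(a) = - \frac{\log{\left(a + 1 \right)}}{3} - \frac{\log{\left(6 \right)}}{3} + \frac{\log{\left(11 \right)}}{3} + C$.

At $a = \frac{5}{6}$ the integrand is identically $0$, so $I(\frac{5}{6}) = 0$. The closed form gives $0$, hence $C = 0$.

Setting $a = 5$:
$$I = \log{\left(\frac{\sqrt[3]{66}}{6} \right)}.$$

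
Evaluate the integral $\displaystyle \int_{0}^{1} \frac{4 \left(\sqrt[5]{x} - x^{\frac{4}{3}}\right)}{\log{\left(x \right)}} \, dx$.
$\log{\left(\frac{104976}{1500625} \right)}$

Replace the exponent $\frac{1}{5}$ by a parameter $a$: let $I(a) = \int_{0}^{1} \frac{4 \left(- x^{\frac{4}{3}} + x^{a}\right)}{\log{\left(x \right)}} \, dx$.

Since $\dfrac{\partial}{\partial a}\,x^{a} = x^{a} \ln x$, the $\ln x$ in the denominator cancels and
$$\frac{dI}{da} = \int_{0}^{1} 4 x^{a} \, dx = 4 \left[\frac{x^{a+1}}{a+1}\right]_0^1 = \frac{4}{a + 1}.$$

Integrating with respect to $a$ gives $I(a) = \log{\left(\frac{81 \left(a + 1\right)^{4}}{2401} \right)} + C$.

At $a = \frac{4}{3}$ the integrand is identically $0$, so $I(\frac{4}{3}) = 0$. The closed form gives $0$, hence $C = 0$.

Setting $a = \frac{1}{5}$:
$$I = \log{\left(\frac{104976}{1500625} \right)}.$$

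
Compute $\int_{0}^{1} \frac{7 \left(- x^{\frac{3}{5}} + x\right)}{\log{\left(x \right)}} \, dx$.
$\log{\left(\frac{78125}{16384} \right)}$

Replace the exponent $\frac{3}{5}$ by a parameter $a$: let $I(a) = \int_{0}^{1} \frac{7 \left(x - x^{a}\right)}{\log{\left(x \right)}} \, dx$.

Since $\dfrac{\partial}{\partial a}\,x^{a} = x^{a} \ln x$, the $\ln x$ in the denominator cancels and
$$\frac{dI}{da} = \int_{0}^{1} -7 x^{a} \, dx = -7 \left[\frac{x^{a+1}}{a+1}\right]_0^1 = - \frac{7}{a + 1}.$$

Integrating with respect to $a$ gives $I(a) = \log{\left(\frac{128}{\left(a + 1\right)^{7}} \right)} + C$.

At $a = 1$ the integrand is identically $0$, so $I(1) = 0$. The closed form gives $0$, hence $C = 0$.

Setting $a = \frac{3}{5}$:
$$I = \log{\left(\frac{78125}{16384} \right)}.$$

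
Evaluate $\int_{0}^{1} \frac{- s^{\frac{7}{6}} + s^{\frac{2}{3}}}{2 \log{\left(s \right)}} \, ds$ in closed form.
$- \log{\left(13 \right)} + \frac{\log{\left(130 \right)}}{2}$

Replace the exponent $\frac{2}{3}$ by a parameter $a$: let $I(a) = \int_{0}^{1} \frac{- s^{\frac{7}{6}} + s^{a}}{2 \log{\left(s \right)}} \, ds$.

Since $\dfrac{\partial}{\partial a}\,s^{a} = s^{a} \ln s$, the $\ln s$ in the denominator cancels and
$$\frac{dI}{da} = \int_{0}^{1} \frac{1}{2} s^{a} \, ds = \frac{1}{2} \left[\frac{s^{a+1}}{a+1}\right]_0^1 = \frac{1}{2 \left(a + 1\right)}.$$

Integrating with respect to $a$ gives $I(a) = \log{\left(\frac{\sqrt{78} \sqrt{a + 1}}{13} \right)} + C$.

At $a = \frac{7}{6}$ the integrand is identically $0$, so $I(\frac{7}{6}) = 0$. The closed form gives $0$, hence $C = 0$.

Setting $a = \frac{2}{3}$:
$$I = - \log{\left(13 \right)} + \frac{\log{\left(130 \right)}}{2}.$$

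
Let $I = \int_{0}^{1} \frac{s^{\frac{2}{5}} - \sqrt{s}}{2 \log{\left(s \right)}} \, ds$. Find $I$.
$\log{\left(\frac{\sqrt{210}}{15} \right)}$

Consider the one-parameter family: let $I(a) = \int_{0}^{1} \frac{s^{\frac{2}{5}} - s^{a}}{2 \log{\left(s \right)}} \, ds$.

Since $\dfrac{\partial}{\partial a}\,s^{a} = s^{a} \ln s$, the $\ln s$ in the denominator cancels and
$$\frac{dI}{da} = \int_{0}^{1} - \frac{1}{2} s^{a} \, ds = - \frac{1}{2} \left[\frac{s^{a+1}}{a+1}\right]_0^1 = - \frac{1}{2 a + 2}.$$

Integrating with respect to $a$ gives $I(a) = - \frac{\log{\left(a + 1 \right)}}{2} - \frac{\log{\left(5 \right)}}{2} + \frac{\log{\left(7 \right)}}{2} + C$.

At $a = \frac{2}{5}$ the integrand is identically $0$, so $I(\frac{2}{5}) = 0$. The closed form gives $0$, hence $C = 0$.

Setting $a = \frac{1}{2}$:
$$I = \log{\left(\frac{\sqrt{210}}{15} \right)}.$$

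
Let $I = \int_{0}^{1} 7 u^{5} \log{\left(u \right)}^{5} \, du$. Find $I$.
$- \frac{35}{1944}$

Consider the simpler parametrised integral
$$J(a) = \int_{0}^{1} 7 u^{a} \, du = \frac{7}{a + 1}.$$

Differentiating under the integral sign brings down a factor of $\ln u$:
$$\frac{dJ}{da} = \int_{0}^{1} 7 u^{a} \log{\left(u \right)} \, du = - \frac{7}{\left(a + 1\right)^{2}}.$$

Repeating $5$ times in total — each differentiation brings down another $\ln u$ — gives
$$\frac{d^{5}J}{da^{5}} = \int_{0}^{1} 7 u^{a} \log{\left(u \right)}^{5} \, du = - \frac{840}{\left(a + 1\right)^{6}},$$
and the integrand here is exactly the target integrand, so $I = - \frac{840}{\left(a + 1\right)^{6}}$.

Setting $a = 5$:
$$I = - \frac{35}{1944}.$$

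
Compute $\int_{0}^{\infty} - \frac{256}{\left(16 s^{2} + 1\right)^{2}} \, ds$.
$- 16 \pi$

Start from the standard arctangent integral
$$J(a) = \int_{0}^{\infty} - \frac{1}{a^{2} + s^{2}} \, ds = - \frac{\pi}{2 a}.$$

Differentiating under the integral sign with respect to $a$,
$$\frac{dJ}{da} = \int_{0}^{\infty} \frac{2 a}{\left(a^{2} + s^{2}\right)^{2}} \, ds = \frac{\pi}{2 a^{2}},$$
so $\int_{0}^{\infty} - \frac{1}{\left(a^{2} + s^{2}\right)^{2}} \, ds = - \frac{\pi}{4 a^{3}}$.

Setting $a = \frac{1}{4}$:
$$I = - 16 \pi.$$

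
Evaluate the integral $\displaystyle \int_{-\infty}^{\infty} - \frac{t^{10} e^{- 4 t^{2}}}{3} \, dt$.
$- \frac{315 \sqrt{\pi}}{65536}$

Begin with the known integral
$$J(a) = \int_{-\infty}^{\infty} - \frac{e^{- a t^{2}}}{3} \, dt = - \frac{\sqrt{\pi}}{3 \sqrt{a}}.$$

Differentiating under the integral sign brings down a factor of $(-t^2)$:
$$\frac{dJ}{da} = \int_{-\infty}^{\infty} \frac{t^{2} e^{- a t^{2}}}{3} \, dt = \frac{\sqrt{\pi}}{6 a^{\frac{3}{2}}}.$$

Repeating $5$ times in total — each differentiation brings down another $(-t^2)$ — gives
$$\frac{d^{5}J}{da^{5}} = \int_{-\infty}^{\infty} \frac{t^{10} e^{- a t^{2}}}{3} \, dt = \frac{315 \sqrt{\pi}}{32 a^{\frac{11}{2}}},$$
and the integrand here is $(-1)^{5}$ times the target integrand, so $I = (-1)^{5}\,\frac{d^{5}J}{da^{5}} = - \frac{315 \sqrt{\pi}}{32 a^{\frac{11}{2}}}$.

Setting $a = 4$:
$$I = - \frac{315 \sqrt{\pi}}{65536}.$$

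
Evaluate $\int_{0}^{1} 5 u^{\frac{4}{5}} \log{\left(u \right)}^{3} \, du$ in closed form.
$- \frac{6250}{2187}$

Begin with the known integral
$$J(a) = \int_{0}^{1} 5 u^{a} \, du = \frac{5}{a + 1}.$$

Differentiating under the integral sign brings down a factor of $\ln u$:
$$\frac{dJ}{da} = \int_{0}^{1} 5 u^{a} \log{\left(u \right)} \, du = - \frac{5}{\left(a + 1\right)^{2}}.$$

Repeating $3$ times in total — each differentiation brings down another $\ln u$ — gives
$$\frac{d^{3}J}{da^{3}} = \int_{0}^{1} 5 u^{a} \log{\left(u \right)}^{3} \, du = - \frac{30}{\left(a + 1\right)^{4}},$$
and the integrand here is exactly the target integrand, so $I = - \frac{30}{\left(a + 1\right)^{4}}$.

Setting $a = \frac{4}{5}$:
$$I = - \frac{6250}{2187}.$$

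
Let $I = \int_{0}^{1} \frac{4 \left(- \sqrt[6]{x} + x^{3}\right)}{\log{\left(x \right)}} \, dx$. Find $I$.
$- \log{\left(\frac{2401}{331776} \right)}$

Replace the exponent $\frac{1}{6}$ by a parameter $a$: let $I(a) = \int_{0}^{1} \frac{4 \left(x^{3} - x^{a}\right)}{\log{\left(x \right)}} \, dx$.

Since $\dfrac{\partial}{\partial a}\,x^{a} = x^{a} \ln x$, the $\ln x$ in the denominator cancels and
$$\frac{dI}{da} = \int_{0}^{1} -4 x^{a} \, dx = -4 \left[\frac{x^{a+1}}{a+1}\right]_0^1 = - \frac{4}{a + 1}.$$

Integrating with respect to $a$ gives $I(a) = - \log{\left(\frac{\left(a + 1\right)^{4}}{256} \right)} + C$.

At $a = 3$ the integrand is identically $0$, so $I(3) = 0$. The closed form gives $0$, hence $C = 0$.

Setting $a = \frac{1}{6}$:
$$I = - \log{\left(\frac{2401}{331776} \right)}.$$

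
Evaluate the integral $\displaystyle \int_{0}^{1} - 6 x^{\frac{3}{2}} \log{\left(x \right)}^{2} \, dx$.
$- \frac{96}{125}$

Start from the elementary integral
$$J(a) = \int_{0}^{1} - 6 x^{a} \, dx = - \frac{6}{a + 1}.$$

Differentiating under the integral sign brings down a factor of $\ln x$:
$$\frac{dJ}{da} = \int_{0}^{1} - 6 x^{a} \log{\left(x \right)} \, dx = \frac{6}{\left(a + 1\right)^{2}}.$$

Repeating twice in total — each differentiation brings down another $\ln x$ — gives
$$\frac{d^{2}J}{da^{2}} = \int_{0}^{1} - 6 x^{a} \log{\left(x \right)}^{2} \, dx = - \frac{12}{\left(a + 1\right)^{3}},$$
and the integrand here is exactly the target integrand, so $I = - \frac{12}{\left(a + 1\right)^{3}}$.

Setting $a = \frac{3}{2}$:
$$I = - \frac{96}{125}.$$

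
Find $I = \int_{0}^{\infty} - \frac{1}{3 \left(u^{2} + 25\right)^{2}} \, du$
$- \frac{\pi}{1500}$

Begin with the known result
$$J(a) = \int_{0}^{\infty} - \frac{1}{3 \left(a^{2} + u^{2}\right)} \, du = - \frac{\pi}{6 a}.$$

Differentiating under the integral sign with respect to $a$,
$$\frac{dJ}{da} = \int_{0}^{\infty} \frac{2 a}{3 \left(a^{2} + u^{2}\right)^{2}} \, du = \frac{\pi}{6 a^{2}},$$
so $\int_{0}^{\infty} - \frac{1}{3 \left(a^{2} + u^{2}\right)^{2}} \, du = - \frac{\pi}{12 a^{3}}$.

Setting $a = 5$:
$$I = - \frac{\pi}{1500}.$$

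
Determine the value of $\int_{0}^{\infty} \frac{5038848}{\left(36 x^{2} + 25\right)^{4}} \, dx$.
$\frac{26244 \pi}{15625}$

Start from the standard arctangent integral
$$J(a) = \int_{0}^{\infty} \frac{3}{a^{2} + x^{2}} \, dx = \frac{3 \pi}{2 a}.$$

Differentiating under the integral sign with respect to $a$,
$$\frac{dJ}{da} = \int_{0}^{\infty} - \frac{6 a}{\left(a^{2} + x^{2}\right)^{2}} \, dx = - \frac{3 \pi}{2 a^{2}},$$
so $\int_{0}^{\infty} \frac{3}{\left(a^{2} + x^{2}\right)^{2}} \, dx = \frac{3 \pi}{4 a^{3}}$.

Repeating — each differentiation of $1/(x^2+a^2)^j$ produces $-2ja/(x^2+a^2)^{j+1}$ — and dividing through by $-2ja$ at each step yields, after $3$ differentiations in total,
$$\int_{0}^{\infty} \frac{3}{\left(a^{2} + x^{2}\right)^{4}} \, dx = \frac{15 \pi}{32 a^{7}}.$$

Setting $a = \frac{5}{6}$:
$$I = \frac{26244 \pi}{15625}.$$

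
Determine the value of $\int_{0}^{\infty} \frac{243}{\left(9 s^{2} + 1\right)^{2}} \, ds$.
$\frac{81 \pi}{4}$

Begin with the known result
$$J(a) = \int_{0}^{\infty} \frac{3}{a^{2} + s^{2}} \, ds = \frac{3 \pi}{2 a}.$$

Differentiating under the integral sign with respect to $a$,
$$\frac{dJ}{da} = \int_{0}^{\infty} - \frac{6 a}{\left(a^{2} + s^{2}\right)^{2}} \, ds = - \frac{3 \pi}{2 a^{2}},$$
so $\int_{0}^{\infty} \frac{3}{\left(a^{2} + s^{2}\right)^{2}} \, ds = \frac{3 \pi}{4 a^{3}}$.

Setting $a = \frac{1}{3}$:
$$I = \frac{81 \pi}{4}.$$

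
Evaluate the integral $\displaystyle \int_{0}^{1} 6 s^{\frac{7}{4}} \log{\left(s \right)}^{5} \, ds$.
$- \frac{2949120}{1771561}$

Start from the elementary integral
$$J(a) = \int_{0}^{1} 6 s^{a} \, ds = \frac{6}{a + 1}.$$

Differentiating under the integral sign brings down a factor of $\ln s$:
$$\frac{dJ}{da} = \int_{0}^{1} 6 s^{a} \log{\left(s \right)} \, ds = - \frac{6}{\left(a + 1\right)^{2}}.$$

Repeating $5$ times in total — each differentiation brings down another $\ln s$ — gives
$$\frac{d^{5}J}{da^{5}} = \int_{0}^{1} 6 s^{a} \log{\left(s \right)}^{5} \, ds = - \frac{720}{\left(a + 1\right)^{6}},$$
and the integrand here is exactly the target integrand, so $I = - \frac{720}{\left(a + 1\right)^{6}}$.

Setting $a = \frac{7}{4}$:
$$I = - \frac{2949120}{1771561}.$$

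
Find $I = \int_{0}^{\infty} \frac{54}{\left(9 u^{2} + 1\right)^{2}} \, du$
$\frac{9 \pi}{2}$

Start from the standard arctangent integral
$$J(a) = \int_{0}^{\infty} \frac{2}{3 \left(a^{2} + u^{2}\right)} \, du = \frac{\pi}{3 a}.$$

Differentiating under the integral sign with respect to $a$,
$$\frac{dJ}{da} = \int_{0}^{\infty} - \frac{4 a}{3 \left(a^{2} + u^{2}\right)^{2}} \, du = - \frac{\pi}{3 a^{2}},$$
so $\int_{0}^{\infty} \frac{2}{3 \left(a^{2} + u^{2}\right)^{2}} \, du = \frac{\pi}{6 a^{3}}$.

Setting $a = \frac{1}{3}$:
$$I = \frac{9 \pi}{2}.$$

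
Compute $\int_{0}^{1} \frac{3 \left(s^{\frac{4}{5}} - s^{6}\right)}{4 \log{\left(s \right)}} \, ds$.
$- \frac{3 \log{\left(35 \right)}}{4} + \frac{3 \log{\left(3 \right)}}{2}$

Introduce a parameter $a$ in the exponent: let $I(a) = \int_{0}^{1} \frac{3 \left(- s^{6} + s^{a}\right)}{4 \log{\left(s \right)}} \, ds$.

Since $\dfrac{\partial}{\partial a}\,s^{a} = s^{a} \ln s$, the $\ln s$ in the denominator cancels and
$$\frac{dI}{da} = \int_{0}^{1} \frac{3}{4} s^{a} \, ds = \frac{3}{4} \left[\frac{s^{a+1}}{a+1}\right]_0^1 = \frac{3}{4 \left(a + 1\right)}.$$

Integrating with respect to $a$ gives $I(a) = \frac{3 \log{\left(a + 1 \right)}}{4} - \frac{3 \log{\left(7 \right)}}{4} + C$.

At $a = 6$ the integrand is identically $0$, so $I(6) = 0$. The closed form gives $0$, hence $C = 0$.

Setting $a = \frac{4}{5}$:
$$I = - \frac{3 \log{\left(35 \right)}}{4} + \frac{3 \log{\left(3 \right)}}{2}.$$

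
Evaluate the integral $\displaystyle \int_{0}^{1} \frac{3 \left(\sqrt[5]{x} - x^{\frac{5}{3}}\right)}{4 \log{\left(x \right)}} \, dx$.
$\log{\left(\frac{3 \sqrt[4]{5} \sqrt{6}}{20} \right)}$

Consider the one-parameter family: let $I(a) = \int_{0}^{1} \frac{3 \left(\sqrt[5]{x} - x^{a}\right)}{4 \log{\left(x \right)}} \, dx$.

Since $\dfrac{\partial}{\partial a}\,x^{a} = x^{a} \ln x$, the $\ln x$ in the denominator cancels and
$$\frac{dI}{da} = \int_{0}^{1} - \frac{3}{4} x^{a} \, dx = - \frac{3}{4} \left[\frac{x^{a+1}}{a+1}\right]_0^1 = - \frac{3}{4 a + 4}.$$

Integrating with respect to $a$ gives $I(a) = - \frac{3 \log{\left(a + 1 \right)}}{4} - \frac{3 \log{\left(5 \right)}}{4} + \frac{3 \log{\left(6 \right)}}{4} + C$.

At $a = \frac{1}{5}$ the integrand is identically $0$, so $I(\frac{1}{5}) = 0$. The closed form gives $0$, hence $C = 0$.

Setting $a = \frac{5}{3}$:
$$I = \log{\left(\frac{3 \sqrt[4]{5} \sqrt{6}}{20} \right)}.$$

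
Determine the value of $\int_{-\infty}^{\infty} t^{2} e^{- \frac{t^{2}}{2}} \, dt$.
$\sqrt{2} \sqrt{\pi}$

Begin with the known integral
$$J(a) = \int_{-\infty}^{\infty} e^{- a t^{2}} \, dt = \frac{\sqrt{\pi}}{\sqrt{a}}.$$

Differentiating under the integral sign brings down a factor of $(-t^2)$:
$$\frac{dJ}{da} = \int_{-\infty}^{\infty} - t^{2} e^{- a t^{2}} \, dt = - \frac{\sqrt{\pi}}{2 a^{\frac{3}{2}}}.$$

The integral on the left is $-I$, so $I = \frac{\sqrt{\pi}}{2 a^{\frac{3}{2}}}$.

Setting $a = \frac{1}{2}$:
$$I = \sqrt{2} \sqrt{\pi}.$$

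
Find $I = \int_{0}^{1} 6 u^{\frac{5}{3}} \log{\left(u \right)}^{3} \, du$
$- \frac{729}{1024}$

Consider the simpler parametrised integral
$$J(a) = \int_{0}^{1} 6 u^{a} \, du = \frac{6}{a + 1}.$$

Differentiating under the integral sign brings down a factor of $\ln u$:
$$\frac{dJ}{da} = \int_{0}^{1} 6 u^{a} \log{\left(u \right)} \, du = - \frac{6}{\left(a + 1\right)^{2}}.$$

Repeating $3$ times in total — each differentiation brings down another $\ln u$ — gives
$$\frac{d^{3}J}{da^{3}} = \int_{0}^{1} 6 u^{a} \log{\left(u \right)}^{3} \, du = - \frac{36}{\left(a + 1\right)^{4}},$$
and the integrand here is exactly the target integrand, so $I = - \frac{36}{\left(a + 1\right)^{4}}$.

Setting $a = \frac{5}{3}$:
$$I = - \frac{729}{1024}.$$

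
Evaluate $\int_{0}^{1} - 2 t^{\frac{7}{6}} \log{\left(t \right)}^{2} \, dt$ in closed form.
$- \frac{864}{2197}$

Begin with the known integral
$$J(a) = \int_{0}^{1} - 2 t^{a} \, dt = - \frac{2}{a + 1}.$$

Differentiating under the integral sign brings down a factor of $\ln t$:
$$\frac{dJ}{da} = \int_{0}^{1} - 2 t^{a} \log{\left(t \right)} \, dt = \frac{2}{\left(a + 1\right)^{2}}.$$

Repeating twice in total — each differentiation brings down another $\ln t$ — gives
$$\frac{d^{2}J}{da^{2}} = \int_{0}^{1} - 2 t^{a} \log{\left(t \right)}^{2} \, dt = - \frac{4}{\left(a + 1\right)^{3}},$$
and the integrand here is exactly the target integrand, so $I = - \frac{4}{\left(a + 1\right)^{3}}$.

Setting $a = \frac{7}{6}$:
$$I = - \frac{864}{2197}.$$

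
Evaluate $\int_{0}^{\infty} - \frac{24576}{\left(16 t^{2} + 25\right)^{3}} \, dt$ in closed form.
$- \frac{1152 \pi}{3125}$

Start from the standard arctangent integral
$$J(a) = \int_{0}^{\infty} - \frac{6}{a^{2} + t^{2}} \, dt = - \frac{3 \pi}{a}.$$

Differentiating under the integral sign with respect to $a$,
$$\frac{dJ}{da} = \int_{0}^{\infty} \frac{12 a}{\left(a^{2} + t^{2}\right)^{2}} \, dt = \frac{3 \pi}{a^{2}},$$
so $\int_{0}^{\infty} - \frac{6}{\left(a^{2} + t^{2}\right)^{2}} \, dt = - \frac{3 \pi}{2 a^{3}}$.

Repeating — each differentiation of $1/(t^2+a^2)^j$ produces $-2ja/(t^2+a^2)^{j+1}$ — and dividing through by $-2ja$ at each step yields, after $2$ differentiations in total,
$$\int_{0}^{\infty} - \frac{6}{\left(a^{2} + t^{2}\right)^{3}} \, dt = - \frac{9 \pi}{8 a^{5}}.$$

Setting $a = \frac{5}{4}$:
$$I = - \frac{1152 \pi}{3125}.$$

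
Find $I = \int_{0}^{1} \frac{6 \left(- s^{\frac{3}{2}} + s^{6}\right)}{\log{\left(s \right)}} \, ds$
$\log{\left(\frac{7529536}{15625} \right)}$

Introduce a parameter $a$ in the exponent: let $I(a) = \int_{0}^{1} \frac{6 \left(s^{6} - s^{a}\right)}{\log{\left(s \right)}} \, ds$.

Since $\dfrac{\partial}{\partial a}\,s^{a} = s^{a} \ln s$, the $\ln s$ in the denominator cancels and
$$\frac{dI}{da} = \int_{0}^{1} -6 s^{a} \, ds = -6 \left[\frac{s^{a+1}}{a+1}\right]_0^1 = - \frac{6}{a + 1}.$$

Integrating with respect to $a$ gives $I(a) = \log{\left(\frac{117649}{\left(a + 1\right)^{6}} \right)} + C$.

At $a = 6$ the integrand is identically $0$, so $I(6) = 0$. The closed form gives $0$, hence $C = 0$.

Setting $a = \frac{3}{2}$:
$$I = \log{\left(\frac{7529536}{15625} \right)}.$$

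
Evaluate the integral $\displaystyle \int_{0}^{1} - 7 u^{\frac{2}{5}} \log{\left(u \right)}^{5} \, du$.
$\frac{1875000}{16807}$

Start from the elementary integral
$$J(a) = \int_{0}^{1} - 7 u^{a} \, du = - \frac{7}{a + 1}.$$

Differentiating under the integral sign brings down a factor of $\ln u$:
$$\frac{dJ}{da} = \int_{0}^{1} - 7 u^{a} \log{\left(u \right)} \, du = \frac{7}{\left(a + 1\right)^{2}}.$$

Repeating $5$ times in total — each differentiation brings down another $\ln u$ — gives
$$\frac{d^{5}J}{da^{5}} = \int_{0}^{1} - 7 u^{a} \log{\left(u \right)}^{5} \, du = \frac{840}{\left(a + 1\right)^{6}},$$
and the integrand here is exactly the target integrand, so $I = \frac{840}{\left(a + 1\right)^{6}}$.

Setting $a = \frac{2}{5}$:
$$I = \frac{1875000}{16807}.$$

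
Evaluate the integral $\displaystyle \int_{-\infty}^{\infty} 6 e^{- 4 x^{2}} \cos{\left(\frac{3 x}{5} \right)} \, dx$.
$\frac{3 \sqrt{\pi}}{e^{\frac{9}{400}}}$

Let $b$ denote the cosine frequency and define $I(b) = \int_{-\infty}^{\infty} 6 e^{- 4 x^{2}} \cos{\left(b x \right)} \, dx$.

Differentiating under the integral sign,
$$I'(b) = \int_{-\infty}^{\infty} - 6 x e^{- 4 x^{2}} \sin{\left(b x \right)} \, dx.$$

Integrate $\int_{-\infty}^{\infty} x \sin(b x)\, e^{- 4 x^{2}}\, dx$ by parts with $u = \sin(b x)$ and $dv = x\, e^{- 4 x^{2}}\, dx$, giving $v = - \frac{e^{- 4 x^{2}}}{8}$. The boundary term vanishes and
$$\int_{-\infty}^{\infty} x \sin(b x)\, e^{- 4 x^{2}}\, dx = \frac{b}{8} \int_{-\infty}^{\infty} \cos(b x)\, e^{- 4 x^{2}}\, dx,$$
so $I'(b) = - \frac{b}{8}\, I(b)$.

This is a separable first-order ODE; solving with the initial condition $I(0) = \int_{-\infty}^{\infty} 6 e^{- 4 x^{2}}\,dx = 3 \sqrt{\pi}$ gives
$$I(b) = 3 \sqrt{\pi} e^{- \frac{b^{2}}{16}}.$$

Setting $b = \frac{3}{5}$:
$$I = \frac{3 \sqrt{\pi}}{e^{\frac{9}{400}}}.$$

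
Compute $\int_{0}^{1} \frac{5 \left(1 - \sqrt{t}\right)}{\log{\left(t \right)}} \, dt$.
$- \log{\left(\frac{243}{32} \right)}$

Replace the exponent $\frac{1}{2}$ by a parameter $a$: let $I(a) = \int_{0}^{1} \frac{5 \left(1 - t^{a}\right)}{\log{\left(t \right)}} \, dt$.

Since $\dfrac{\partial}{\partial a}\,t^{a} = t^{a} \ln t$, the $\ln t$ in the denominator cancels and
$$\frac{dI}{da} = \int_{0}^{1} -5 t^{a} \, dt = -5 \left[\frac{t^{a+1}}{a+1}\right]_0^1 = - \frac{5}{a + 1}.$$

Integrating with respect to $a$ gives $I(a) = - 5 \log{\left(a + 1 \right)} + C$.

At $a = 0$ the integrand is identically $0$, so $I(0) = 0$. The closed form gives $0$, hence $C = 0$.

Setting $a = \frac{1}{2}$:
$$I = - \log{\left(\frac{243}{32} \right)}.$$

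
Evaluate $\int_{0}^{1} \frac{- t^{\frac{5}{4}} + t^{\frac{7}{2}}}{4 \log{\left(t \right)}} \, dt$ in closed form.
$\frac{\log{\left(2 \right)}}{4}$

Consider the one-parameter family: let $I(a) = \int_{0}^{1} \frac{t^{\frac{7}{2}} - t^{a}}{4 \log{\left(t \right)}} \, dt$.

Since $\dfrac{\partial}{\partial a}\,t^{a} = t^{a} \ln t$, the $\ln t$ in the denominator cancels and
$$\frac{dI}{da} = \int_{0}^{1} - \frac{1}{4} t^{a} \, dt = - \frac{1}{4} \left[\frac{t^{a+1}}{a+1}\right]_0^1 = - \frac{1}{4 a + 4}.$$

Integrating with respect to $a$ gives $I(a) = - \frac{\log{\left(a + 1 \right)}}{4} - \frac{\log{\left(2 \right)}}{4} + \frac{\log{\left(3 \right)}}{2} + C$.

At $a = \frac{7}{2}$ the integrand is identically $0$, so $I(\frac{7}{2}) = 0$. The closed form gives $0$, hence $C = 0$.

Setting $a = \frac{5}{4}$:
$$I = \frac{\log{\left(2 \right)}}{4}.$$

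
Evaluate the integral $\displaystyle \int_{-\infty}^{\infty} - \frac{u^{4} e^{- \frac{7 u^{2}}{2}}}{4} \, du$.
$- \frac{3 \sqrt{14} \sqrt{\pi}}{1372}$

Start from the elementary integral
$$J(a) = \int_{-\infty}^{\infty} - \frac{e^{- a u^{2}}}{4} \, du = - \frac{\sqrt{\pi}}{4 \sqrt{a}}.$$

Differentiating under the integral sign brings down a factor of $(-u^2)$:
$$\frac{dJ}{da} = \int_{-\infty}^{\infty} \frac{u^{2} e^{- a u^{2}}}{4} \, du = \frac{\sqrt{\pi}}{8 a^{\frac{3}{2}}}.$$

Repeating twice in total — each differentiation brings down another $(-u^2)$ — gives
$$\frac{d^{2}J}{da^{2}} = \int_{-\infty}^{\infty} - \frac{u^{4} e^{- a u^{2}}}{4} \, du = - \frac{3 \sqrt{\pi}}{16 a^{\frac{5}{2}}},$$
and the integrand here is exactly the target integrand, so $I = - \frac{3 \sqrt{\pi}}{16 a^{\frac{5}{2}}}$.

Setting $a = \frac{7}{2}$:
$$I = - \frac{3 \sqrt{14} \sqrt{\pi}}{1372}.$$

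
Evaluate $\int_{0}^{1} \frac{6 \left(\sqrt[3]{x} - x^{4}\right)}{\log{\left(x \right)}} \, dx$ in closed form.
$\log{\left(\frac{4096}{11390625} \right)}$

Introduce a parameter $a$ in the exponent: let $I(a) = \int_{0}^{1} \frac{6 \left(- x^{4} + x^{a}\right)}{\log{\left(x \right)}} \, dx$.

Since $\dfrac{\partial}{\partial a}\,x^{a} = x^{a} \ln x$, the $\ln x$ in the denominator cancels and
$$\frac{dI}{da} = \int_{0}^{1} 6 x^{a} \, dx = 6 \left[\frac{x^{a+1}}{a+1}\right]_0^1 = \frac{6}{a + 1}.$$

Integrating with respect to $a$ gives $I(a) = \log{\left(\frac{\left(a + 1\right)^{6}}{15625} \right)} + C$.

At $a = 4$ the integrand is identically $0$, so $I(4) = 0$. The closed form gives $0$, hence $C = 0$.

Setting $a = \frac{1}{3}$:
$$I = \log{\left(\frac{4096}{11390625} \right)}.$$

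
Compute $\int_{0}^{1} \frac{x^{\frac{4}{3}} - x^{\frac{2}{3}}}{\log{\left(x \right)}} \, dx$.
$\log{\left(\frac{7}{5} \right)}$

Introduce a parameter $a$ in the exponent: let $I(a) = \int_{0}^{1} \frac{- x^{\frac{2}{3}} + x^{a}}{\log{\left(x \right)}} \, dx$.

Since $\dfrac{\partial}{\partial a}\,x^{a} = x^{a} \ln x$, the $\ln x$ in the denominator cancels and
$$\frac{dI}{da} = \int_{0}^{1} x^{a} \, dx = \left[\frac{x^{a+1}}{a+1}\right]_0^1 = \frac{1}{a + 1}.$$

Integrating with respect to $a$ gives $I(a) = \log{\left(\frac{3 a}{5} + \frac{3}{5} \right)} + C$.

At $a = \frac{2}{3}$ the integrand is identically $0$, so $I(\frac{2}{3}) = 0$. The closed form gives $0$, hence $C = 0$.

Setting $a = \frac{4}{3}$:
$$I = \log{\left(\frac{7}{5} \right)}.$$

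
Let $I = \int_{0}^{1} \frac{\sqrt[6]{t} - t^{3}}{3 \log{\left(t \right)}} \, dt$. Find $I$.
$\log{\left(\frac{3^{\frac{2}{3}} \sqrt[3]{7}}{6} \right)}$

Consider the one-parameter family: let $I(a) = \int_{0}^{1} \frac{\sqrt[6]{t} - t^{a}}{3 \log{\left(t \right)}} \, dt$.

Since $\dfrac{\partial}{\partial a}\,t^{a} = t^{a} \ln t$, the $\ln t$ in the denominator cancels and
$$\frac{dI}{da} = \int_{0}^{1} - \frac{1}{3} t^{a} \, dt = - \frac{1}{3} \left[\frac{t^{a+1}}{a+1}\right]_0^1 = - \frac{1}{3 a + 3}.$$

Integrating with respect to $a$ gives $I(a) = - \frac{\log{\left(a + 1 \right)}}{3} - \frac{\log{\left(6 \right)}}{3} + \frac{\log{\left(7 \right)}}{3} + C$.

At $a = \frac{1}{6}$ the integrand is identically $0$, so $I(\frac{1}{6}) = 0$. The closed form gives $0$, hence $C = 0$.

Setting $a = 3$:
$$I = \log{\left(\frac{3^{\frac{2}{3}} \sqrt[3]{7}}{6} \right)}.$$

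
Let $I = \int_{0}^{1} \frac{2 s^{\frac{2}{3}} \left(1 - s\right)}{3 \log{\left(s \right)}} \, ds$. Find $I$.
$\log{\left(\frac{5^{\frac{2}{3}}}{4} \right)}$

Replace the exponent $\frac{5}{3}$ by a parameter $a$: let $I(a) = \int_{0}^{1} \frac{2 \left(s^{\frac{2}{3}} - s^{a}\right)}{3 \log{\left(s \right)}} \, ds$.

Since $\dfrac{\partial}{\partial a}\,s^{a} = s^{a} \ln s$, the $\ln s$ in the denominator cancels and
$$\frac{dI}{da} = \int_{0}^{1} - \frac{2}{3} s^{a} \, ds = - \frac{2}{3} \left[\frac{s^{a+1}}{a+1}\right]_0^1 = - \frac{2}{3 a + 3}.$$

Integrating with respect to $a$ gives $I(a) = - \frac{2 \log{\left(a + 1 \right)}}{3} - \frac{2 \log{\left(3 \right)}}{3} + \frac{2 \log{\left(5 \right)}}{3} + C$.

At $a = \frac{2}{3}$ the integrand is identically $0$, so $I(\frac{2}{3}) = 0$. The closed form gives $0$, hence $C = 0$.

Setting $a = \frac{5}{3}$:
$$I = \log{\left(\frac{5^{\frac{2}{3}}}{4} \right)}.$$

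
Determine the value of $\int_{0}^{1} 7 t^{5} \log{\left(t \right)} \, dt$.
$- \frac{7}{36}$

Start from the elementary integral
$$J(a) = \int_{0}^{1} 7 t^{a} \, dt = \frac{7}{a + 1}.$$

Differentiating under the integral sign brings down a factor of $\ln t$:
$$\frac{dJ}{da} = \int_{0}^{1} 7 t^{a} \log{\left(t \right)} \, dt = - \frac{7}{\left(a + 1\right)^{2}}.$$

The integral on the left is $I$, so $I = - \frac{7}{\left(a + 1\right)^{2}}$.

Setting $a = 5$:
$$I = - \frac{7}{36}.$$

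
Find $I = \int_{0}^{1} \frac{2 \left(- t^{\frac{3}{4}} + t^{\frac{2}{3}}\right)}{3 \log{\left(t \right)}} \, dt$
$\log{\left(\frac{2 \sqrt[3]{42} \cdot 5^{\frac{2}{3}}}{21} \right)}$

Replace the exponent $\frac{2}{3}$ by a parameter $a$: let $I(a) = \int_{0}^{1} \frac{2 \left(- t^{\frac{3}{4}} + t^{a}\right)}{3 \log{\left(t \right)}} \, dt$.

Since $\dfrac{\partial}{\partial a}\,t^{a} = t^{a} \ln t$, the $\ln t$ in the denominator cancels and
$$\frac{dI}{da} = \int_{0}^{1} \frac{2}{3} t^{a} \, dt = \frac{2}{3} \left[\frac{t^{a+1}}{a+1}\right]_0^1 = \frac{2}{3 \left(a + 1\right)}.$$

Integrating with respect to $a$ gives $I(a) = \log{\left(\frac{2 \sqrt[3]{14} \left(a + 1\right)^{\frac{2}{3}}}{7} \right)} + C$.

At $a = \frac{3}{4}$ the integrand is identically $0$, so $I(\frac{3}{4}) = 0$. The closed form gives $0$, hence $C = 0$.

Setting $a = \frac{2}{3}$:
$$I = \log{\left(\frac{2 \sqrt[3]{42} \cdot 5^{\frac{2}{3}}}{21} \right)}.$$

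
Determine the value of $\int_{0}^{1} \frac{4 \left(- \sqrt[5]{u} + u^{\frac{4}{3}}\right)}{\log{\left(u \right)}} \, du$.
$- \log{\left(\frac{104976}{1500625} \right)}$

Consider the one-parameter family: let $I(a) = \int_{0}^{1} \frac{4 \left(u^{\frac{4}{3}} - u^{a}\right)}{\log{\left(u \right)}} \, du$.

Since $\dfrac{\partial}{\partial a}\,u^{a} = u^{a} \ln u$, the $\ln u$ in the denominator cancels and
$$\frac{dI}{da} = \int_{0}^{1} -4 u^{a} \, du = -4 \left[\frac{u^{a+1}}{a+1}\right]_0^1 = - \frac{4}{a + 1}.$$

Integrating with respect to $a$ gives $I(a) = - \log{\left(\frac{81 \left(a + 1\right)^{4}}{2401} \right)} + C$.

At $a = \frac{4}{3}$ the integrand is identically $0$, so $I(\frac{4}{3}) = 0$. The closed form gives $0$, hence $C = 0$.

Setting $a = \frac{1}{5}$:
$$I = - \log{\left(\frac{104976}{1500625} \right)}.$$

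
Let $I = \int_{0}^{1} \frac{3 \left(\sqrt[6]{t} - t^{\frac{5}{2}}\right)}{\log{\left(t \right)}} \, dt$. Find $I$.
$- \log{\left(27 \right)}$

Consider the one-parameter family: let $I(a) = \int_{0}^{1} \frac{3 \left(\sqrt[6]{t} - t^{a}\right)}{\log{\left(t \right)}} \, dt$.

Since $\dfrac{\partial}{\partial a}\,t^{a} = t^{a} \ln t$, the $\ln t$ in the denominator cancels and
$$\frac{dI}{da} = \int_{0}^{1} -3 t^{a} \, dt = -3 \left[\frac{t^{a+1}}{a+1}\right]_0^1 = - \frac{3}{a + 1}.$$

Integrating with respect to $a$ gives $I(a) = - \log{\left(\frac{216 \left(a + 1\right)^{3}}{343} \right)} + C$.

At $a = \frac{1}{6}$ the integrand is identically $0$, so $I(\frac{1}{6}) = 0$. The closed form gives $0$, hence $C = 0$.

Setting $a = \frac{5}{2}$:
$$I = - \log{\left(27 \right)}.$$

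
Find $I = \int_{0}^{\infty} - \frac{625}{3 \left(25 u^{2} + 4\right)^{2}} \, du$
$- \frac{125 \pi}{96}$

Recall the elementary integral
$$J(a) = \int_{0}^{\infty} - \frac{1}{3 \left(a^{2} + u^{2}\right)} \, du = - \frac{\pi}{6 a}.$$

Differentiating under the integral sign with respect to $a$,
$$\frac{dJ}{da} = \int_{0}^{\infty} \frac{2 a}{3 \left(a^{2} + u^{2}\right)^{2}} \, du = \frac{\pi}{6 a^{2}},$$
so $\int_{0}^{\infty} - \frac{1}{3 \left(a^{2} + u^{2}\right)^{2}} \, du = - \frac{\pi}{12 a^{3}}$.

Setting $a = \frac{2}{5}$:
$$I = - \frac{125 \pi}{96}.$$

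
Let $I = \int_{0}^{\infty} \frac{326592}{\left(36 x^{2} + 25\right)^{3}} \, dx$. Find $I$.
$\frac{10206 \pi}{3125}$

Start from the standard arctangent integral
$$J(a) = \int_{0}^{\infty} \frac{7}{a^{2} + x^{2}} \, dx = \frac{7 \pi}{2 a}.$$

Differentiating under the integral sign with respect to $a$,
$$\frac{dJ}{da} = \int_{0}^{\infty} - \frac{14 a}{\left(a^{2} + x^{2}\right)^{2}} \, dx = - \frac{7 \pi}{2 a^{2}},$$
so $\int_{0}^{\infty} \frac{7}{\left(a^{2} + x^{2}\right)^{2}} \, dx = \frac{7 \pi}{4 a^{3}}$.

Repeating — each differentiation of $1/(x^2+a^2)^j$ produces $-2ja/(x^2+a^2)^{j+1}$ — and dividing through by $-2ja$ at each step yields, after $2$ differentiations in total,
$$\int_{0}^{\infty} \frac{7}{\left(a^{2} + x^{2}\right)^{3}} \, dx = \frac{21 \pi}{16 a^{5}}.$$

Setting $a = \frac{5}{6}$:
$$I = \frac{10206 \pi}{3125}.$$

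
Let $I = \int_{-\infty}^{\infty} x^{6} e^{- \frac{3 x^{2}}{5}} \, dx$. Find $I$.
$\frac{625 \sqrt{15} \sqrt{\pi}}{216}$

Start from the elementary integral
$$J(a) = \int_{-\infty}^{\infty} e^{- a x^{2}} \, dx = \frac{\sqrt{\pi}}{\sqrt{a}}.$$

Differentiating under the integral sign brings down a factor of $(-x^2)$:
$$\frac{dJ}{da} = \int_{-\infty}^{\infty} - x^{2} e^{- a x^{2}} \, dx = - \frac{\sqrt{\pi}}{2 a^{\frac{3}{2}}}.$$

Repeating $3$ times in total — each differentiation brings down another $(-x^2)$ — gives
$$\frac{d^{3}J}{da^{3}} = \int_{-\infty}^{\infty} - x^{6} e^{- a x^{2}} \, dx = - \frac{15 \sqrt{\pi}}{8 a^{\frac{7}{2}}},$$
and the integrand here is $(-1)^{3}$ times the target integrand, so $I = (-1)^{3}\,\frac{d^{3}J}{da^{3}} = \frac{15 \sqrt{\pi}}{8 a^{\frac{7}{2}}}$.

Setting $a = \frac{3}{5}$:
$$I = \frac{625 \sqrt{15} \sqrt{\pi}}{216}.$$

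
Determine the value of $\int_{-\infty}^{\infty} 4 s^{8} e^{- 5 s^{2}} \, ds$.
$\frac{21 \sqrt{5} \sqrt{\pi}}{2500}$

Consider the simpler parametrised integral
$$J(a) = \int_{-\infty}^{\infty} 4 e^{- a s^{2}} \, ds = \frac{4 \sqrt{\pi}}{\sqrt{a}}.$$

Differentiating under the integral sign brings down a factor of $(-s^2)$:
$$\frac{dJ}{da} = \int_{-\infty}^{\infty} - 4 s^{2} e^{- a s^{2}} \, ds = - \frac{2 \sqrt{\pi}}{a^{\frac{3}{2}}}.$$

Repeating $4$ times in total — each differentiation brings down another $(-s^2)$ — gives
$$\frac{d^{4}J}{da^{4}} = \int_{-\infty}^{\infty} 4 s^{8} e^{- a s^{2}} \, ds = \frac{105 \sqrt{\pi}}{4 a^{\frac{9}{2}}},$$
and the integrand here is exactly the target integrand, so $I = \frac{105 \sqrt{\pi}}{4 a^{\frac{9}{2}}}$.

Setting $a = 5$:
$$I = \frac{21 \sqrt{5} \sqrt{\pi}}{2500}.$$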